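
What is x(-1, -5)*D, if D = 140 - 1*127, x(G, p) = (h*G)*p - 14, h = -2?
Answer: -312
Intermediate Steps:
x(G, p) = -14 - 2*G*p (x(G, p) = (-2*G)*p - 14 = -2*G*p - 14 = -14 - 2*G*p)
D = 13 (D = 140 - 127 = 13)
x(-1, -5)*D = (-14 - 2*(-1)*(-5))*13 = (-14 - 10)*13 = -24*13 = -312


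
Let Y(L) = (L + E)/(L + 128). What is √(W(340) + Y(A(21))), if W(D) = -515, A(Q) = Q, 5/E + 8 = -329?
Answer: I*√1298137758699/50213 ≈ 22.691*I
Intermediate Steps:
E = -5/337 (E = 5/(-8 - 329) = 5/(-337) = 5*(-1/337) = -5/337 ≈ -0.014837)
Y(L) = (-5/337 + L)/(128 + L) (Y(L) = (L - 5/337)/(L + 128) = (-5/337 + L)/(128 + L))
√(W(340) + Y(A(21))) = √(-515 + (-5/337 + 21)/(128 + 21)) = √(-515 + (7072/337)/149) = √(-515 + (1/149)*(7072/337)) = √(-515 + 7072/50213) = √(-25852623/50213) = I*√1298137758699/50213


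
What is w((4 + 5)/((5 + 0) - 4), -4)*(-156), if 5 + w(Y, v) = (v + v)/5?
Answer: 5148/5 ≈ 1029.6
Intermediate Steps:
w(Y, v) = -5 + 2*v/5 (w(Y, v) = -5 + (v + v)/5 = -5 + (2*v)*(1/5) = -5 + 2*v/5)
w((4 + 5)/((5 + 0) - 4), -4)*(-156) = (-5 + (2/5)*(-4))*(-156) = (-5 - 8/5)*(-156) = -33/5*(-156) = 5148/5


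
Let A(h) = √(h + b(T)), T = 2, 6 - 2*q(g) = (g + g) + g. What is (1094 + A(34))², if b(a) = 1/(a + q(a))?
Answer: (2188 + √138)²/4 ≈ 1.2097e+6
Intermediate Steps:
q(g) = 3 - 3*g/2 (q(g) = 3 - ((g + g) + g)/2 = 3 - (2*g + g)/2 = 3 - 3*g/2)
b(a) = 1/(3 - a/2) (b(a) = 1/(a + (3 - 3*a/2)) = 1/(3 - a/2))
A(h) = √(½ + h) (A(h) = √(h + 2/(6 - 1*2)) = √(h + 2/(6 - 2)) = √(h + 2/4) = √(h + 2*(¼)) = √(h + ½) = √(½ + h))
(1094 + A(34))² = (1094 + √(2 + 4*34)/2)² = (1094 + √(2 + 136)/2)² = (1094 + √138/2)²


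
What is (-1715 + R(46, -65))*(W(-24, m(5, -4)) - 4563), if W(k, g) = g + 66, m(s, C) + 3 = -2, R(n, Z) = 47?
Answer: 7509336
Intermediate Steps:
m(s, C) = -5 (m(s, C) = -3 - 2 = -5)
W(k, g) = 66 + g
(-1715 + R(46, -65))*(W(-24, m(5, -4)) - 4563) = (-1715 + 47)*((66 - 5) - 4563) = -1668*(61 - 4563) = -1668*(-4502) = 7509336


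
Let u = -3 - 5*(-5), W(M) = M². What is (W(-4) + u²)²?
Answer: 250000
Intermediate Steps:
u = 22 (u = -3 - 1*(-25) = -3 + 25 = 22)
(W(-4) + u²)² = ((-4)² + 22²)² = (16 + 484)² = 500² = 250000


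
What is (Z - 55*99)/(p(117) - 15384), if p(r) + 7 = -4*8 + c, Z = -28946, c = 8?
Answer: 34391/15415 ≈ 2.2310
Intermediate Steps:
p(r) = -31 (p(r) = -7 + (-4*8 + 8) = -7 + (-32 + 8) = -7 - 24 = -31)
(Z - 55*99)/(p(117) - 15384) = (-28946 - 55*99)/(-31 - 15384) = (-28946 - 5445)/(-15415) = -34391*(-1/15415) = 34391/15415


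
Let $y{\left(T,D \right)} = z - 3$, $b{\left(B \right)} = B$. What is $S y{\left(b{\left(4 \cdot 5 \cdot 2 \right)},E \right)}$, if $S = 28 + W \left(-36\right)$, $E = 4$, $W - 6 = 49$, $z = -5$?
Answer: $15616$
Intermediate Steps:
$W = 55$ ($W = 6 + 49 = 55$)
$y{\left(T,D \right)} = -8$ ($y{\left(T,D \right)} = -5 - 3 = -8$)
$S = -1952$ ($S = 28 + 55 \left(-36\right) = 28 - 1980 = -1952$)
$S y{\left(b{\left(4 \cdot 5 \cdot 2 \right)},E \right)} = \left(-1952\right) \left(-8\right) = 15616$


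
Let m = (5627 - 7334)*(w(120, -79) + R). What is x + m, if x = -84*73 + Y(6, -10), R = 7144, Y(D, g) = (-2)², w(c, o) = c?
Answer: -12405776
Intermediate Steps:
Y(D, g) = 4
m = -12399648 (m = (5627 - 7334)*(120 + 7144) = -1707*7264 = -12399648)
x = -6128 (x = -84*73 + 4 = -6132 + 4 = -6128)
x + m = -6128 - 12399648 = -12405776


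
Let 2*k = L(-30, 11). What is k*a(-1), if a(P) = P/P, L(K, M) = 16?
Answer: 8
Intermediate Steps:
k = 8 (k = (½)*16 = 8)
a(P) = 1
k*a(-1) = 8*1 = 8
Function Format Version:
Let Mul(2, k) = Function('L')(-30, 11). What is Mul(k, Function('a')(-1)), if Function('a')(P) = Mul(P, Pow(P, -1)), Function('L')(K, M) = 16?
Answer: 8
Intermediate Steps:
k = 8 (k = Mul(Rational(1, 2), 16) = 8)
Function('a')(P) = 1
Mul(k, Function('a')(-1)) = Mul(8, 1) = 8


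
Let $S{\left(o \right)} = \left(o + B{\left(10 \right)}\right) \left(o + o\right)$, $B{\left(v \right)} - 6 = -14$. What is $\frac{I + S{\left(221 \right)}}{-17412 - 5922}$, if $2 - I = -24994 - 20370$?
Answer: $- \frac{23252}{3889} \approx -5.9789$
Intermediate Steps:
$I = 45366$ ($I = 2 - \left(-24994 - 20370\right) = 2 - -45364 = 2 + 45364 = 45366$)
$B{\left(v \right)} = -8$ ($B{\left(v \right)} = 6 - 14 = -8$)
$S{\left(o \right)} = 2 o \left(-8 + o\right)$ ($S{\left(o \right)} = \left(o - 8\right) \left(o + o\right) = \left(-8 + o\right) 2 o = 2 o \left(-8 + o\right)$)
$\frac{I + S{\left(221 \right)}}{-17412 - 5922} = \frac{45366 + 2 \cdot 221 \left(-8 + 221\right)}{-17412 - 5922} = \frac{45366 + 2 \cdot 221 \cdot 213}{-23334} = \left(45366 + 94146\right) \left(- \frac{1}{23334}\right) = 139512 \left(- \frac{1}{23334}\right) = - \frac{23252}{3889}$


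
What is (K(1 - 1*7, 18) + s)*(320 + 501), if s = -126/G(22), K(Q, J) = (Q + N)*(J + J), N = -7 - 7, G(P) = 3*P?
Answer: -6519561/11 ≈ -5.9269e+5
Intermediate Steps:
N = -14
K(Q, J) = 2*J*(-14 + Q) (K(Q, J) = (Q - 14)*(J + J) = (-14 + Q)*(2*J) = 2*J*(-14 + Q))
s = -21/11 (s = -126/(3*22) = -126/66 = -126*1/66 = -21/11 ≈ -1.9091)
(K(1 - 1*7, 18) + s)*(320 + 501) = (2*18*(-14 + (1 - 1*7)) - 21/11)*(320 + 501) = (2*18*(-14 + (1 - 7)) - 21/11)*821 = (2*18*(-14 - 6) - 21/11)*821 = (2*18*(-20) - 21/11)*821 = (-720 - 21/11)*821 = -7941/11*821 = -6519561/11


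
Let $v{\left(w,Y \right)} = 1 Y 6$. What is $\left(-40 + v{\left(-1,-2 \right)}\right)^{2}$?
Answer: $2704$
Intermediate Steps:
$v{\left(w,Y \right)} = 6 Y$ ($v{\left(w,Y \right)} = Y 6 = 6 Y$)
$\left(-40 + v{\left(-1,-2 \right)}\right)^{2} = \left(-40 + 6 \left(-2\right)\right)^{2} = \left(-40 - 12\right)^{2} = \left(-52\right)^{2} = 2704$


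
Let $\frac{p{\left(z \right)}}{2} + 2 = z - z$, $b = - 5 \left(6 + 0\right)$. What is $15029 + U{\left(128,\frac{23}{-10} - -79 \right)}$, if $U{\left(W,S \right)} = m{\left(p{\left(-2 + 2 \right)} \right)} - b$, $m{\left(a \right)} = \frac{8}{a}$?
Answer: $15057$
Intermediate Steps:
$b = -30$ ($b = \left(-5\right) 6 = -30$)
$p{\left(z \right)} = -4$ ($p{\left(z \right)} = -4 + 2 \left(z - z\right) = -4 + 2 \cdot 0 = -4 + 0 = -4$)
$U{\left(W,S \right)} = 28$ ($U{\left(W,S \right)} = \frac{8}{-4} - -30 = 8 \left(- \frac{1}{4}\right) + 30 = -2 + 30 = 28$)
$15029 + U{\left(128,\frac{23}{-10} - -79 \right)} = 15029 + 28 = 15057$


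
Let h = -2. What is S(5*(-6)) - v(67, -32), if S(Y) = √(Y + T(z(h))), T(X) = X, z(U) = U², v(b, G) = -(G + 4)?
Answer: -28 + I*√26 ≈ -28.0 + 5.099*I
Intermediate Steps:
v(b, G) = -4 - G (v(b, G) = -(4 + G) = -4 - G)
S(Y) = √(4 + Y) (S(Y) = √(Y + (-2)²) = √(Y + 4) = √(4 + Y))
S(5*(-6)) - v(67, -32) = √(4 + 5*(-6)) - (-4 - 1*(-32)) = √(4 - 30) - (-4 + 32) = √(-26) - 1*28 = I*√26 - 28 = -28 + I*√26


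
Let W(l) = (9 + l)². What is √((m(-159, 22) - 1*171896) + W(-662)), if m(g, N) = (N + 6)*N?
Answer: √255129 ≈ 505.10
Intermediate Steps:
m(g, N) = N*(6 + N) (m(g, N) = (6 + N)*N = N*(6 + N))
√((m(-159, 22) - 1*171896) + W(-662)) = √((22*(6 + 22) - 1*171896) + (9 - 662)²) = √((22*28 - 171896) + (-653)²) = √((616 - 171896) + 426409) = √(-171280 + 426409) = √255129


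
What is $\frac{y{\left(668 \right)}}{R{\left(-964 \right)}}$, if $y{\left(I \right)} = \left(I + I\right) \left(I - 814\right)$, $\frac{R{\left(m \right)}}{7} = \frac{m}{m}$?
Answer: $- \frac{195056}{7} \approx -27865.0$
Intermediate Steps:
$R{\left(m \right)} = 7$ ($R{\left(m \right)} = 7 \frac{m}{m} = 7 \cdot 1 = 7$)
$y{\left(I \right)} = 2 I \left(-814 + I\right)$
$\frac{y{\left(668 \right)}}{R{\left(-964 \right)}} = \frac{2 \cdot 668 \left(-814 + 668\right)}{7} = 2 \cdot 668 \left(-146\right) \frac{1}{7} = \left(-195056\right) \frac{1}{7} = - \frac{195056}{7}$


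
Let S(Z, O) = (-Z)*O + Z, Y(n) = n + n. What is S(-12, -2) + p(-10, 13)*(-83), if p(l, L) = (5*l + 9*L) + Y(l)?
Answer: -3937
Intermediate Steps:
Y(n) = 2*n
S(Z, O) = Z - O*Z (S(Z, O) = -O*Z + Z = Z - O*Z)
p(l, L) = 7*l + 9*L (p(l, L) = (5*l + 9*L) + 2*l = 7*l + 9*L)
S(-12, -2) + p(-10, 13)*(-83) = -12*(1 - 1*(-2)) + (7*(-10) + 9*13)*(-83) = -12*(1 + 2) + (-70 + 117)*(-83) = -12*3 + 47*(-83) = -36 - 3901 = -3937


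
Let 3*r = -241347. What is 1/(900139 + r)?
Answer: 1/819690 ≈ 1.2200e-6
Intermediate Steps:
r = -80449 (r = (⅓)*(-241347) = -80449)
1/(900139 + r) = 1/(900139 - 80449) = 1/819690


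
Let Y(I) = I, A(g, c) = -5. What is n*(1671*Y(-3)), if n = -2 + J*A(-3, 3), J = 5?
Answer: 135351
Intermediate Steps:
n = -27 (n = -2 + 5*(-5) = -2 - 25 = -27)
n*(1671*Y(-3)) = -45117*(-3) = -27*(-5013) = 135351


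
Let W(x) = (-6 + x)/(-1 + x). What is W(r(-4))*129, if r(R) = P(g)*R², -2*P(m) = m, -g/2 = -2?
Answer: 1634/11 ≈ 148.55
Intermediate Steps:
g = 4 (g = -2*(-2) = 4)
P(m) = -m/2
r(R) = -2*R² (r(R) = (-½*4)*R² = -2*R²)
W(x) = (-6 + x)/(-1 + x)
W(r(-4))*129 = ((-6 - 2*(-4)²)/(-1 - 2*(-4)²))*129 = ((-6 - 2*16)/(-1 - 2*16))*129 = ((-6 - 32)/(-1 - 32))*129 = (-38/(-33))*129 = -1/33*(-38)*129 = (38/33)*129 = 1634/11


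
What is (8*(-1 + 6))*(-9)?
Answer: -360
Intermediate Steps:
(8*(-1 + 6))*(-9) = (8*5)*(-9) = 40*(-9) = -360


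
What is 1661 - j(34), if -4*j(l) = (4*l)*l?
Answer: 2817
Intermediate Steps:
j(l) = -l² (j(l) = -4*l*l/4 = -l²)
1661 - j(34) = 1661 - (-1)*34² = 1661 - (-1)*1156 = 1661 - 1*(-1156) = 1661 + 1156 = 2817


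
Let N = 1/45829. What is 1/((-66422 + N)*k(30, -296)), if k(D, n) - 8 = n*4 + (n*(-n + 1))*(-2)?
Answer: -45829/531637914524376 ≈ -8.6203e-11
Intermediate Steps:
N = 1/45829 ≈ 2.1820e-5
k(D, n) = 8 + 4*n - 2*n*(1 - n) (k(D, n) = 8 + (n*4 + (n*(-n + 1))*(-2)) = 8 + (4*n + (n*(1 - n))*(-2)) = 8 + (4*n - 2*n*(1 - n)) = 8 + 4*n - 2*n*(1 - n))
1/((-66422 + N)*k(30, -296)) = 1/((-66422 + 1/45829)*(8 + 2*(-296) + 2*(-296)**2)) = 1/((-3044053837/45829)*(8 - 592 + 2*87616)) = -45829/(3044053837*(8 - 592 + 175232)) = -45829/3044053837/174648 = -45829/3044053837*1/174648 = -45829/531637914524376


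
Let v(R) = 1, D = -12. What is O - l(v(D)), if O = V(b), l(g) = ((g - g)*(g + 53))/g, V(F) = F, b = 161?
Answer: 161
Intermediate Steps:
l(g) = 0 (l(g) = (0*(53 + g))/g = 0/g = 0)
O = 161
O - l(v(D)) = 161 - 1*0 = 161 + 0 = 161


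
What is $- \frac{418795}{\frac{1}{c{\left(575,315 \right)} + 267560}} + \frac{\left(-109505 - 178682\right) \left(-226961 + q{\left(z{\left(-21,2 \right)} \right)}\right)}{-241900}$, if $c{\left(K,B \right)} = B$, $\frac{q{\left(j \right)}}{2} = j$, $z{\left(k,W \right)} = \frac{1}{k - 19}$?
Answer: $- \frac{542750938148232327}{4838000} \approx -1.1218 \cdot 10^{11}$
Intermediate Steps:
$z{\left(k,W \right)} = \frac{1}{-19 + k}$
$q{\left(j \right)} = 2 j$
$- \frac{418795}{\frac{1}{c{\left(575,315 \right)} + 267560}} + \frac{\left(-109505 - 178682\right) \left(-226961 + q{\left(z{\left(-21,2 \right)} \right)}\right)}{-241900} = - \frac{418795}{\frac{1}{315 + 267560}} + \frac{\left(-109505 - 178682\right) \left(-226961 + \frac{2}{-19 - 21}\right)}{-241900} = - \frac{418795}{\frac{1}{267875}} + - 288187 \left(-226961 + \frac{2}{-40}\right) \left(- \frac{1}{241900}\right) = - 418795 \frac{1}{\frac{1}{267875}} + - 288187 \left(-226961 + 2 \left(- \frac{1}{40}\right)\right) \left(- \frac{1}{241900}\right) = \left(-418795\right) 267875 + - 288187 \left(-226961 - \frac{1}{20}\right) \left(- \frac{1}{241900}\right) = -112184710625 + \left(-288187\right) \left(- \frac{4539221}{20}\right) \left(- \frac{1}{241900}\right) = -112184710625 + \frac{1308144482327}{20} \left(- \frac{1}{241900}\right) = -112184710625 - \frac{1308144482327}{4838000} = - \frac{542750938148232327}{4838000}$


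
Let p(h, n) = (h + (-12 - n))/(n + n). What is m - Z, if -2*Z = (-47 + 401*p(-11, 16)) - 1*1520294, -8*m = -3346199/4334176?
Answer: -26366171322173/34673408 ≈ -7.6042e+5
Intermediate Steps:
m = 3346199/34673408 (m = -(-3346199)/(8*4334176) = -⅛*(-3346199/4334176) = 3346199/34673408 ≈ 0.096506)
p(h, n) = (-12 + h - n)/(2*n) (p(h, n) = (-12 + h - n)/((2*n)) = (-12 + h - n)*(1/(2*n)) = (-12 + h - n)/(2*n))
Z = 48666551/64 (Z = -((-47 + 401*((½)*(-12 - 11 - 1*16)/16)) - 1*1520294)/2 = -((-47 + 401*((½)*(1/16)*(-12 - 11 - 16))) - 1520294)/2 = -((-47 + 401*((½)*(1/16)*(-39))) - 1520294)/2 = -((-47 + 401*(-39/32)) - 1520294)/2 = -((-47 - 15639/32) - 1520294)/2 = -(-17143/32 - 1520294)/2 = -½*(-48666551/32) = 48666551/64 ≈ 7.6042e+5)
m - Z = 3346199/34673408 - 1*48666551/64 = 3346199/34673408 - 48666551/64 = -26366171322173/34673408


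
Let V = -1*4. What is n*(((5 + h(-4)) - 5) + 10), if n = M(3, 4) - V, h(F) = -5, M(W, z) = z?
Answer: 40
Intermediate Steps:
V = -4
n = 8 (n = 4 - 1*(-4) = 4 + 4 = 8)
n*(((5 + h(-4)) - 5) + 10) = 8*(((5 - 5) - 5) + 10) = 8*((0 - 5) + 10) = 8*(-5 + 10) = 8*5 = 40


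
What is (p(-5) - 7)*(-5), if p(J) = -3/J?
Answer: 32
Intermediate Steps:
(p(-5) - 7)*(-5) = (-3/(-5) - 7)*(-5) = (-3*(-⅕) - 7)*(-5) = (⅗ - 7)*(-5) = -32/5*(-5) = 32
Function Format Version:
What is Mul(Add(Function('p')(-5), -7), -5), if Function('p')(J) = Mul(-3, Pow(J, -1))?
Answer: 32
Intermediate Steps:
Mul(Add(Function('p')(-5), -7), -5) = Mul(Add(Mul(-3, Pow(-5, -1)), -7), -5) = Mul(Add(Mul(-3, Rational(-1, 5)), -7), -5) = Mul(Add(Rational(3, 5), -7), -5) = Mul(Rational(-32, 5), -5) = 32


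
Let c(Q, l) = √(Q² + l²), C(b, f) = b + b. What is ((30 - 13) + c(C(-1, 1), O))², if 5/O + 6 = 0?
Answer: 13225/36 ≈ 367.36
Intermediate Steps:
O = -⅚ (O = 5/(-6 + 0) = 5/(-6) = 5*(-⅙) = -⅚ ≈ -0.83333)
C(b, f) = 2*b
((30 - 13) + c(C(-1, 1), O))² = ((30 - 13) + √((2*(-1))² + (-⅚)²))² = (17 + √((-2)² + 25/36))² = (17 + √(4 + 25/36))² = (17 + √(169/36))² = (17 + 13/6)² = (115/6)² = 13225/36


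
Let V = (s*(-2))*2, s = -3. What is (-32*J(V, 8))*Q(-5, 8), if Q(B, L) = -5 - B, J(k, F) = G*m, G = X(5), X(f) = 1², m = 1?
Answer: 0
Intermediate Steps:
X(f) = 1
G = 1
V = 12 (V = -3*(-2)*2 = 6*2 = 12)
J(k, F) = 1 (J(k, F) = 1*1 = 1)
(-32*J(V, 8))*Q(-5, 8) = (-32*1)*(-5 - 1*(-5)) = -32*(-5 + 5) = -32*0 = 0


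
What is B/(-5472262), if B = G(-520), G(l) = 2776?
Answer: -1388/2736131 ≈ -0.00050729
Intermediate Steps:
B = 2776
B/(-5472262) = 2776/(-5472262) = 2776*(-1/5472262) = -1388/2736131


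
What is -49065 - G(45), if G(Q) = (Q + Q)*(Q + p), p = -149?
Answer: -39705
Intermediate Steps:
G(Q) = 2*Q*(-149 + Q) (G(Q) = (Q + Q)*(Q - 149) = (2*Q)*(-149 + Q) = 2*Q*(-149 + Q))
-49065 - G(45) = -49065 - 2*45*(-149 + 45) = -49065 - 2*45*(-104) = -49065 - 1*(-9360) = -49065 + 9360 = -39705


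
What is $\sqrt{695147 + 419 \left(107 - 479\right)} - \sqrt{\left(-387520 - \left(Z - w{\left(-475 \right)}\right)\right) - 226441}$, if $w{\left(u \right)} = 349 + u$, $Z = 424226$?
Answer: $13 \sqrt{3191} - i \sqrt{1038313} \approx 734.36 - 1019.0 i$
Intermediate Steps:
$\sqrt{695147 + 419 \left(107 - 479\right)} - \sqrt{\left(-387520 - \left(Z - w{\left(-475 \right)}\right)\right) - 226441} = \sqrt{695147 + 419 \left(107 - 479\right)} - \sqrt{\left(-387520 - \left(424226 - \left(349 - 475\right)\right)\right) - 226441} = \sqrt{695147 + 419 \left(-372\right)} - \sqrt{\left(-387520 - \left(424226 - -126\right)\right) - 226441} = \sqrt{695147 - 155868} - \sqrt{\left(-387520 - \left(424226 + 126\right)\right) - 226441} = \sqrt{539279} - \sqrt{\left(-387520 - 424352\right) - 226441} = 13 \sqrt{3191} - \sqrt{\left(-387520 - 424352\right) - 226441} = 13 \sqrt{3191} - \sqrt{-811872 - 226441} = 13 \sqrt{3191} - \sqrt{-1038313} = 13 \sqrt{3191} - i \sqrt{1038313}$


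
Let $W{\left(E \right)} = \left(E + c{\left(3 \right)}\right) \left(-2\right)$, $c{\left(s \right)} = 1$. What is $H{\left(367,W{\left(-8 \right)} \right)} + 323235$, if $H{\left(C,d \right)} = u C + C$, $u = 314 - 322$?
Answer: $320666$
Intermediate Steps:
$u = -8$ ($u = 314 - 322 = -8$)
$W{\left(E \right)} = -2 - 2 E$ ($W{\left(E \right)} = \left(E + 1\right) \left(-2\right) = \left(1 + E\right) \left(-2\right) = -2 - 2 E$)
$H{\left(C,d \right)} = - 7 C$ ($H{\left(C,d \right)} = - 8 C + C = - 7 C$)
$H{\left(367,W{\left(-8 \right)} \right)} + 323235 = \left(-7\right) 367 + 323235 = -2569 + 323235 = 320666$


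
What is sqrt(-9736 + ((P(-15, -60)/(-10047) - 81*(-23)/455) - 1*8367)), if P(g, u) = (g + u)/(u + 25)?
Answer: I*sqrt(857648487010965)/217685 ≈ 134.53*I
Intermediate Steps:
P(g, u) = (g + u)/(25 + u)
sqrt(-9736 + ((P(-15, -60)/(-10047) - 81*(-23)/455) - 1*8367)) = sqrt(-9736 + ((((-15 - 60)/(25 - 60))/(-10047) - 81*(-23)/455) - 1*8367)) = sqrt(-9736 + (((-75/(-35))*(-1/10047) + 1863*(1/455)) - 8367)) = sqrt(-9736 + ((-1/35*(-75)*(-1/10047) + 1863/455) - 8367)) = sqrt(-9736 + (((15/7)*(-1/10047) + 1863/455) - 8367)) = sqrt(-9736 + ((-5/23443 + 1863/455) - 8367)) = sqrt(-9736 + (891266/217685 - 8367)) = sqrt(-9736 - 1820479129/217685) = sqrt(-3939860289/217685) = I*sqrt(857648487010965)/217685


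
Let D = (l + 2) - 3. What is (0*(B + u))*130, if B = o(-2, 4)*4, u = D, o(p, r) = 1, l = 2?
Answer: 0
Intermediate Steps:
D = 1 (D = (2 + 2) - 3 = 4 - 3 = 1)
u = 1
B = 4 (B = 1*4 = 4)
(0*(B + u))*130 = (0*(4 + 1))*130 = (0*5)*130 = 0*130 = 0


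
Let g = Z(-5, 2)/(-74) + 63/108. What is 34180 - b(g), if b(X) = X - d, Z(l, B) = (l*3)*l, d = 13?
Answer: 15181883/444 ≈ 34193.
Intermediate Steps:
Z(l, B) = 3*l² (Z(l, B) = (3*l)*l = 3*l²)
g = -191/444 (g = (3*(-5)²)/(-74) + 63/108 = (3*25)*(-1/74) + 63*(1/108) = 75*(-1/74) + 7/12 = -75/74 + 7/12 = -191/444 ≈ -0.43018)
b(X) = -13 + X (b(X) = X - 1*13 = X - 13 = -13 + X)
34180 - b(g) = 34180 - (-13 - 191/444) = 34180 - 1*(-5963/444) = 34180 + 5963/444 = 15181883/444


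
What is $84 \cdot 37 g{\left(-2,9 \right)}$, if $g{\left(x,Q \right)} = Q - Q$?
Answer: $0$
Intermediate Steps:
$g{\left(x,Q \right)} = 0$
$84 \cdot 37 g{\left(-2,9 \right)} = 84 \cdot 37 \cdot 0 = 3108 \cdot 0 = 0$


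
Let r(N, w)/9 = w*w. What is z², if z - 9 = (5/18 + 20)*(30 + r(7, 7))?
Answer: 3290054881/36 ≈ 9.1390e+7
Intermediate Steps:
r(N, w) = 9*w² (r(N, w) = 9*(w*w) = 9*w²)
z = 57359/6 (z = 9 + (5/18 + 20)*(30 + 9*7²) = 9 + (5*(1/18) + 20)*(30 + 9*49) = 9 + (5/18 + 20)*(30 + 441) = 9 + (365/18)*471 = 9 + 57305/6 = 57359/6 ≈ 9559.8)
z² = (57359/6)² = 3290054881/36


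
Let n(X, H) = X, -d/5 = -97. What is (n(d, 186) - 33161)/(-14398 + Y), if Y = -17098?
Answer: 8169/7874 ≈ 1.0375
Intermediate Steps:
d = 485 (d = -5*(-97) = 485)
(n(d, 186) - 33161)/(-14398 + Y) = (485 - 33161)/(-14398 - 17098) = -32676/(-31496) = -32676*(-1/31496) = 8169/7874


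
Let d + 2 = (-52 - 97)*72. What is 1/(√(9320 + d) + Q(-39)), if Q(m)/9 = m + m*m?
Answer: -I/(√1410 - 13338*I) ≈ 7.4973e-5 - 2.1107e-7*I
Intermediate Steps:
Q(m) = 9*m + 9*m² (Q(m) = 9*(m + m*m) = 9*(m + m²) = 9*m + 9*m²)
d = -10730 (d = -2 + (-52 - 97)*72 = -2 - 149*72 = -2 - 10728 = -10730)
1/(√(9320 + d) + Q(-39)) = 1/(√(9320 - 10730) + 9*(-39)*(1 - 39)) = 1/(√(-1410) + 9*(-39)*(-38)) = 1/(I*√1410 + 13338) = 1/(13338 + I*√1410)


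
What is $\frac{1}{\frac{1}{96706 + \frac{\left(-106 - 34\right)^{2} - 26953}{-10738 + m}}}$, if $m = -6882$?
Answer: $\frac{1703967073}{17620} \approx 96706.0$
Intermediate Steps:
$\frac{1}{\frac{1}{96706 + \frac{\left(-106 - 34\right)^{2} - 26953}{-10738 + m}}} = \frac{1}{\frac{1}{96706 + \frac{\left(-106 - 34\right)^{2} - 26953}{-10738 - 6882}}} = \frac{1}{\frac{1}{96706 + \frac{\left(-140\right)^{2} - 26953}{-17620}}} = \frac{1}{\frac{1}{96706 + \left(19600 - 26953\right) \left(- \frac{1}{17620}\right)}} = \frac{1}{\frac{1}{96706 - - \frac{7353}{17620}}} = \frac{1}{\frac{1}{96706 + \frac{7353}{17620}}} = \frac{1}{\frac{1}{\frac{1703967073}{17620}}} = \frac{1}{\frac{17620}{1703967073}} = \frac{1703967073}{17620}$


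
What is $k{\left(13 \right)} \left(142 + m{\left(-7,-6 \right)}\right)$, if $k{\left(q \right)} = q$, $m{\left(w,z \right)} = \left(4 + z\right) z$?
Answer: $2002$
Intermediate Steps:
$m{\left(w,z \right)} = z \left(4 + z\right)$
$k{\left(13 \right)} \left(142 + m{\left(-7,-6 \right)}\right) = 13 \left(142 - 6 \left(4 - 6\right)\right) = 13 \left(142 - -12\right) = 13 \left(142 + 12\right) = 13 \cdot 154 = 2002$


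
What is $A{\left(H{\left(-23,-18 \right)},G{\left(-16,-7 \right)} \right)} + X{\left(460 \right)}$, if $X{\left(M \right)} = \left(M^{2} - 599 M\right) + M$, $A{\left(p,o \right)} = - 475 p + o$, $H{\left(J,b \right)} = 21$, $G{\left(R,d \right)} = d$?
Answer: $-73462$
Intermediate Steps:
$A{\left(p,o \right)} = o - 475 p$
$X{\left(M \right)} = M^{2} - 598 M$
$A{\left(H{\left(-23,-18 \right)},G{\left(-16,-7 \right)} \right)} + X{\left(460 \right)} = \left(-7 - 9975\right) + 460 \left(-598 + 460\right) = \left(-7 - 9975\right) + 460 \left(-138\right) = -9982 - 63480 = -73462$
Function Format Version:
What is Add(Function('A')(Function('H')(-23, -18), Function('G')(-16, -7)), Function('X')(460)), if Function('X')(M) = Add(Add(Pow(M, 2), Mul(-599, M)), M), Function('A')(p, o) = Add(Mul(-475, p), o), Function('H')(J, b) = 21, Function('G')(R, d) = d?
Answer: -73462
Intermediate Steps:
Function('A')(p, o) = Add(o, Mul(-475, p))
Function('X')(M) = Add(Pow(M, 2), Mul(-598, M))
Add(Function('A')(Function('H')(-23, -18), Function('G')(-16, -7)), Function('X')(460)) = Add(Add(-7, Mul(-475, 21)), Mul(460, Add(-598, 460))) = Add(Add(-7, -9975), Mul(460, -138)) = Add(-9982, -63480) = -73462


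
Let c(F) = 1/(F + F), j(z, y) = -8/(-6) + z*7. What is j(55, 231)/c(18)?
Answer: 13908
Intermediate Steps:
j(z, y) = 4/3 + 7*z (j(z, y) = -8*(-⅙) + 7*z = 4/3 + 7*z)
c(F) = 1/(2*F)
j(55, 231)/c(18) = (4/3 + 7*55)/(((½)/18)) = (4/3 + 385)/(((½)*(1/18))) = 1159/(3*(1/36)) = (1159/3)*36 = 13908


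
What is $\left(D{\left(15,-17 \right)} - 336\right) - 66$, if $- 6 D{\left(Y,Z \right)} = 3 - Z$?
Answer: $- \frac{1216}{3} \approx -405.33$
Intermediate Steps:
$D{\left(Y,Z \right)} = - \frac{1}{2} + \frac{Z}{6}$ ($D{\left(Y,Z \right)} = - \frac{3 - Z}{6} = - \frac{1}{2} + \frac{Z}{6}$)
$\left(D{\left(15,-17 \right)} - 336\right) - 66 = \left(\left(- \frac{1}{2} + \frac{1}{6} \left(-17\right)\right) - 336\right) - 66 = \left(\left(- \frac{1}{2} - \frac{17}{6}\right) - 336\right) - 66 = \left(- \frac{10}{3} - 336\right) - 66 = - \frac{1018}{3} - 66 = - \frac{1216}{3}$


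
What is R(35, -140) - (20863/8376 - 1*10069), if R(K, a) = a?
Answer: 83144441/8376 ≈ 9926.5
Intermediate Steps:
R(35, -140) - (20863/8376 - 1*10069) = -140 - (20863/8376 - 1*10069) = -140 - (20863*(1/8376) - 10069) = -140 - (20863/8376 - 10069) = -140 - 1*(-84317081/8376) = -140 + 84317081/8376 = 83144441/8376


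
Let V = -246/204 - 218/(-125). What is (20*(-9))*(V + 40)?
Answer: -3101166/425 ≈ -7296.9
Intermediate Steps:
V = 2287/4250 (V = -246*1/204 - 218*(-1/125) = -41/34 + 218/125 = 2287/4250 ≈ 0.53812)
(20*(-9))*(V + 40) = (20*(-9))*(2287/4250 + 40) = -180*172287/4250 = -3101166/425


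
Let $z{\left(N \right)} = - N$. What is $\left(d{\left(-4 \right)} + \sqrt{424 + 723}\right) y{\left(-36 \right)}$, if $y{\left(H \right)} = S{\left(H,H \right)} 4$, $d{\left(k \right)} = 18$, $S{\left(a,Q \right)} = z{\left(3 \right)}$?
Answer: $-216 - 12 \sqrt{1147} \approx -622.41$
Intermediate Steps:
$S{\left(a,Q \right)} = -3$ ($S{\left(a,Q \right)} = \left(-1\right) 3 = -3$)
$y{\left(H \right)} = -12$ ($y{\left(H \right)} = \left(-3\right) 4 = -12$)
$\left(d{\left(-4 \right)} + \sqrt{424 + 723}\right) y{\left(-36 \right)} = \left(18 + \sqrt{424 + 723}\right) \left(-12\right) = \left(18 + \sqrt{1147}\right) \left(-12\right) = -216 - 12 \sqrt{1147}$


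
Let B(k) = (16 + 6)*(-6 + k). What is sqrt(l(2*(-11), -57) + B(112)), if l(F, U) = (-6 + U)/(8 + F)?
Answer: sqrt(9346)/2 ≈ 48.337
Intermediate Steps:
B(k) = -132 + 22*k (B(k) = 22*(-6 + k) = -132 + 22*k)
sqrt(l(2*(-11), -57) + B(112)) = sqrt((-6 - 57)/(8 + 2*(-11)) + (-132 + 22*112)) = sqrt(-63/(8 - 22) + (-132 + 2464)) = sqrt(-63/(-14) + 2332) = sqrt(-1/14*(-63) + 2332) = sqrt(9/2 + 2332) = sqrt(4673/2) = sqrt(9346)/2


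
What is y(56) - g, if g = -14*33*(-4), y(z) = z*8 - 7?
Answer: -1407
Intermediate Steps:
y(z) = -7 + 8*z (y(z) = 8*z - 7 = -7 + 8*z)
g = 1848 (g = -462*(-4) = 1848)
y(56) - g = (-7 + 8*56) - 1*1848 = (-7 + 448) - 1848 = 441 - 1848 = -1407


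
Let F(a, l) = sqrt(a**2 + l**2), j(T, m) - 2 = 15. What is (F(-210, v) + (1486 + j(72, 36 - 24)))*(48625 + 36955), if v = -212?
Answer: 128626740 + 171160*sqrt(22261) ≈ 1.5416e+8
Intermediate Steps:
j(T, m) = 17 (j(T, m) = 2 + 15 = 17)
(F(-210, v) + (1486 + j(72, 36 - 24)))*(48625 + 36955) = (sqrt((-210)**2 + (-212)**2) + (1486 + 17))*(48625 + 36955) = (sqrt(44100 + 44944) + 1503)*85580 = (sqrt(89044) + 1503)*85580 = (2*sqrt(22261) + 1503)*85580 = (1503 + 2*sqrt(22261))*85580 = 128626740 + 171160*sqrt(22261)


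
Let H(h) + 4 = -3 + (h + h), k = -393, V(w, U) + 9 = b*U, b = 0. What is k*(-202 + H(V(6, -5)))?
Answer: 89211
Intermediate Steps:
V(w, U) = -9 (V(w, U) = -9 + 0*U = -9 + 0 = -9)
H(h) = -7 + 2*h (H(h) = -4 + (-3 + (h + h)) = -4 + (-3 + 2*h) = -7 + 2*h)
k*(-202 + H(V(6, -5))) = -393*(-202 + (-7 + 2*(-9))) = -393*(-202 + (-7 - 18)) = -393*(-202 - 25) = -393*(-227) = 89211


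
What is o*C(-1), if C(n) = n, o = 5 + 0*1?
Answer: -5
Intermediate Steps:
o = 5 (o = 5 + 0 = 5)
o*C(-1) = 5*(-1) = -5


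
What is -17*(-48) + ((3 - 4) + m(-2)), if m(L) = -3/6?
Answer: 1629/2 ≈ 814.50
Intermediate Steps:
m(L) = -½ (m(L) = -3*⅙ = -½)
-17*(-48) + ((3 - 4) + m(-2)) = -17*(-48) + ((3 - 4) - ½) = 816 + (-1 - ½) = 816 - 3/2 = 1629/2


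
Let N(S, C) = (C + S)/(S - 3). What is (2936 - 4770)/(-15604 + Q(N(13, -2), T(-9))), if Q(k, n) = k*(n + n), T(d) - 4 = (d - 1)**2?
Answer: 4585/38438 ≈ 0.11928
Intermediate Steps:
N(S, C) = (C + S)/(-3 + S)
T(d) = 4 + (-1 + d)**2 (T(d) = 4 + (d - 1)**2 = 4 + (-1 + d)**2)
Q(k, n) = 2*k*n (Q(k, n) = k*(2*n) = 2*k*n)
(2936 - 4770)/(-15604 + Q(N(13, -2), T(-9))) = (2936 - 4770)/(-15604 + 2*((-2 + 13)/(-3 + 13))*(4 + (-1 - 9)**2)) = -1834/(-15604 + 2*(11/10)*(4 + (-10)**2)) = -1834/(-15604 + 2*((1/10)*11)*(4 + 100)) = -1834/(-15604 + 2*(11/10)*104) = -1834/(-15604 + 1144/5) = -1834/(-76876/5) = -1834*(-5/76876) = 4585/38438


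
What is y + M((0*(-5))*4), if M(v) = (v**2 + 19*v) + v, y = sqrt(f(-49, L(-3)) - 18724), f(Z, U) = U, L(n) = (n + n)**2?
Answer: 16*I*sqrt(73) ≈ 136.7*I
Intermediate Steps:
L(n) = 4*n**2 (L(n) = (2*n)**2 = 4*n**2)
y = 16*I*sqrt(73) (y = sqrt(4*(-3)**2 - 18724) = sqrt(4*9 - 18724) = sqrt(36 - 18724) = sqrt(-18688) = 16*I*sqrt(73) ≈ 136.7*I)
M(v) = v**2 + 20*v
y + M((0*(-5))*4) = 16*I*sqrt(73) + ((0*(-5))*4)*(20 + (0*(-5))*4) = 16*I*sqrt(73) + (0*4)*(20 + 0*4) = 16*I*sqrt(73) + 0*(20 + 0) = 16*I*sqrt(73) + 0*20 = 16*I*sqrt(73) + 0 = 16*I*sqrt(73)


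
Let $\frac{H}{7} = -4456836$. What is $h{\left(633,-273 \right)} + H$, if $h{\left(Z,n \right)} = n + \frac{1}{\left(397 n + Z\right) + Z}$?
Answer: $- \frac{3341787159376}{107115} \approx -3.1198 \cdot 10^{7}$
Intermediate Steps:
$H = -31197852$ ($H = 7 \left(-4456836\right) = -31197852$)
$h{\left(Z,n \right)} = n + \frac{1}{2 Z + 397 n}$ ($h{\left(Z,n \right)} = n + \frac{1}{\left(Z + 397 n\right) + Z} = n + \frac{1}{2 Z + 397 n}$)
$h{\left(633,-273 \right)} + H = \frac{1 + 397 \left(-273\right)^{2} + 2 \cdot 633 \left(-273\right)}{2 \cdot 633 + 397 \left(-273\right)} - 31197852 = \frac{1 + 397 \cdot 74529 - 345618}{1266 - 108381} - 31197852 = \frac{1 + 29588013 - 345618}{-107115} - 31197852 = \left(- \frac{1}{107115}\right) 29242396 - 31197852 = - \frac{29242396}{107115} - 31197852 = - \frac{3341787159376}{107115}$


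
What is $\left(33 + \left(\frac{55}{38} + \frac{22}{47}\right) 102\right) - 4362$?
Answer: $- \frac{3691326}{893} \approx -4133.6$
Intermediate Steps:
$\left(33 + \left(\frac{55}{38} + \frac{22}{47}\right) 102\right) - 4362 = \left(33 + \frac{3421}{1786} \cdot 102\right) - 4362 = \left(33 + \frac{174471}{893}\right) - 4362 = \frac{203940}{893} - 4362 = - \frac{3691326}{893}$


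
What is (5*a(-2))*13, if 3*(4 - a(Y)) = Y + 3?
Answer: 715/3 ≈ 238.33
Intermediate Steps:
a(Y) = 3 - Y/3 (a(Y) = 4 - (Y + 3)/3 = 4 - (3 + Y)/3 = 4 + (-1 - Y/3) = 3 - Y/3)
(5*a(-2))*13 = (5*(3 - 1/3*(-2)))*13 = (5*(3 + 2/3))*13 = (5*(11/3))*13 = (55/3)*13 = 715/3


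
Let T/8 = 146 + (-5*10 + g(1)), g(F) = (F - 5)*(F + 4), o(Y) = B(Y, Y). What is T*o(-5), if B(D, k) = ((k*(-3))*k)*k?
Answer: 228000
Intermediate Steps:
B(D, k) = -3*k**3 (B(D, k) = ((-3*k)*k)*k = (-3*k**2)*k = -3*k**3)
o(Y) = -3*Y**3
g(F) = (-5 + F)*(4 + F)
T = 608 (T = 8*(146 + (-5*10 + (-20 + 1**2 - 1*1))) = 8*(146 + (-50 + (-20 + 1 - 1))) = 8*(146 + (-50 - 20)) = 8*(146 - 70) = 8*76 = 608)
T*o(-5) = 608*(-3*(-5)**3) = 608*(-3*(-125)) = 608*375 = 228000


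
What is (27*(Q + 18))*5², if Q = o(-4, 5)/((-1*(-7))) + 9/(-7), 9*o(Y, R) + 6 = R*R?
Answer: 80400/7 ≈ 11486.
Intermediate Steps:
o(Y, R) = -⅔ + R²/9 (o(Y, R) = -⅔ + (R*R)/9 = -⅔ + R²/9)
Q = -62/63 (Q = (-⅔ + (⅑)*5²)/((-1*(-7))) + 9/(-7) = (-⅔ + (⅑)*25)/7 + 9*(-⅐) = (-⅔ + 25/9)*(⅐) - 9/7 = (19/9)*(⅐) - 9/7 = 19/63 - 9/7 = -62/63 ≈ -0.98413)
(27*(Q + 18))*5² = (27*(-62/63 + 18))*5² = (27*(1072/63))*25 = (3216/7)*25 = 80400/7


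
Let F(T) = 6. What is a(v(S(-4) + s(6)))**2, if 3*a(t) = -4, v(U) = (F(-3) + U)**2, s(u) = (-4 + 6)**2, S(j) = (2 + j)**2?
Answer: 16/9 ≈ 1.7778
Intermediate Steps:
s(u) = 4 (s(u) = 2**2 = 4)
v(U) = (6 + U)**2
a(t) = -4/3 (a(t) = (1/3)*(-4) = -4/3)
a(v(S(-4) + s(6)))**2 = (-4/3)**2 = 16/9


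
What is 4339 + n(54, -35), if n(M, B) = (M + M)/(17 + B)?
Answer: 4333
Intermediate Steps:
n(M, B) = 2*M/(17 + B) (n(M, B) = (2*M)/(17 + B) = 2*M/(17 + B))
4339 + n(54, -35) = 4339 + 2*54/(17 - 35) = 4339 + 2*54/(-18) = 4339 + 2*54*(-1/18) = 4339 - 6 = 4333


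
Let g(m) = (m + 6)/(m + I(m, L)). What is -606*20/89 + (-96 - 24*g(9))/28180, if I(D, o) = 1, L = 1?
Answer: -85388337/627005 ≈ -136.18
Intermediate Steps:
g(m) = (6 + m)/(1 + m) (g(m) = (m + 6)/(m + 1) = (6 + m)/(1 + m))
-606*20/89 + (-96 - 24*g(9))/28180 = -606*20/89 + (-96 - 24*(6 + 9)/(1 + 9))/28180 = -12120*1/89 + (-96 - 24*15/10)*(1/28180) = -12120/89 + (-96 - 12*15/5)*(1/28180) = -12120/89 + (-96 - 24*3/2)*(1/28180) = -12120/89 + (-96 - 36)*(1/28180) = -12120/89 - 132*1/28180 = -12120/89 - 33/7045 = -85388337/627005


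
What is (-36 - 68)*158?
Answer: -16432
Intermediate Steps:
(-36 - 68)*158 = -104*158 = -16432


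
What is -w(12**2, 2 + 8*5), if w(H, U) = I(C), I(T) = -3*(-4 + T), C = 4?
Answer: 0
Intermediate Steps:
I(T) = 12 - 3*T
w(H, U) = 0 (w(H, U) = 12 - 3*4 = 12 - 12 = 0)
-w(12**2, 2 + 8*5) = -1*0 = 0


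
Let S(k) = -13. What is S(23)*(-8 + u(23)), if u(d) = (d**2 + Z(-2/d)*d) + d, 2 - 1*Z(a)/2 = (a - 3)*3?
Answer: -13806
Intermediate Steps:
Z(a) = 22 - 6*a (Z(a) = 4 - 2*(a - 3)*3 = 4 - 2*(-3 + a)*3 = 4 - 2*(-9 + 3*a) = 4 + (18 - 6*a) = 22 - 6*a)
u(d) = d + d**2 + d*(22 + 12/d) (u(d) = (d**2 + (22 - (-12)/d)*d) + d = (d**2 + (22 + 12/d)*d) + d = (d**2 + d*(22 + 12/d)) + d = d + d**2 + d*(22 + 12/d))
S(23)*(-8 + u(23)) = -13*(-8 + (12 + 23**2 + 23*23)) = -13*(-8 + (12 + 529 + 529)) = -13*(-8 + 1070) = -13*1062 = -13806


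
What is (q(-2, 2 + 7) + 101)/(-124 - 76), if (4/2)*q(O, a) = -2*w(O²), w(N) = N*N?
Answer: -17/40 ≈ -0.42500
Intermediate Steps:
w(N) = N²
q(O, a) = -O⁴ (q(O, a) = (-2*O⁴)/2 = -O⁴)
(q(-2, 2 + 7) + 101)/(-124 - 76) = (-1*(-2)⁴ + 101)/(-124 - 76) = (-1*16 + 101)/(-200) = (-16 + 101)*(-1/200) = 85*(-1/200) = -17/40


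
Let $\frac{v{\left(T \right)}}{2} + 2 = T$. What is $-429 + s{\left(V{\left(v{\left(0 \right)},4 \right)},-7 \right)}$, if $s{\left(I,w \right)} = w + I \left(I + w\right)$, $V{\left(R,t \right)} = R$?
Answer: $-392$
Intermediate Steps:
$v{\left(T \right)} = -4 + 2 T$
$-429 + s{\left(V{\left(v{\left(0 \right)},4 \right)},-7 \right)} = -429 + \left(-7 + \left(-4 + 2 \cdot 0\right)^{2} + \left(-4 + 2 \cdot 0\right) \left(-7\right)\right) = -429 + \left(-7 + \left(-4 + 0\right)^{2} + \left(-4 + 0\right) \left(-7\right)\right) = -429 - \left(-21 - 16\right) = -429 + \left(-7 + 16 + 28\right) = -429 + 37 = -392$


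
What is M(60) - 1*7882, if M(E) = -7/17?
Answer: -134001/17 ≈ -7882.4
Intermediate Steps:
M(E) = -7/17 (M(E) = -7*1/17 = -7/17)
M(60) - 1*7882 = -7/17 - 1*7882 = -7/17 - 7882 = -134001/17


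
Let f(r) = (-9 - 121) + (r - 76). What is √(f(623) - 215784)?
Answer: I*√215367 ≈ 464.08*I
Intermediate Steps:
f(r) = -206 + r (f(r) = -130 + (-76 + r) = -206 + r)
√(f(623) - 215784) = √((-206 + 623) - 215784) = √(417 - 215784) = √(-215367) = I*√215367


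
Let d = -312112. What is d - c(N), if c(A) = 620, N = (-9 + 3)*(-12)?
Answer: -312732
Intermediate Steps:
N = 72 (N = -6*(-12) = 72)
d - c(N) = -312112 - 1*620 = -312112 - 620 = -312732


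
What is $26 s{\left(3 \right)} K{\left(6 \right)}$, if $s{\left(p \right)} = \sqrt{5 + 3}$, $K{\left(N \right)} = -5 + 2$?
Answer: $- 156 \sqrt{2} \approx -220.62$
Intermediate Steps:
$K{\left(N \right)} = -3$
$s{\left(p \right)} = 2 \sqrt{2}$ ($s{\left(p \right)} = \sqrt{8} = 2 \sqrt{2}$)
$26 s{\left(3 \right)} K{\left(6 \right)} = 26 \cdot 2 \sqrt{2} \left(-3\right) = 52 \sqrt{2} \left(-3\right) = - 156 \sqrt{2}$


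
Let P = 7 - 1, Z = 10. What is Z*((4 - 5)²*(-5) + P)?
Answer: 10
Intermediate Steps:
P = 6
Z*((4 - 5)²*(-5) + P) = 10*((4 - 5)²*(-5) + 6) = 10*((-1)²*(-5) + 6) = 10*(1*(-5) + 6) = 10*(-5 + 6) = 10*1 = 10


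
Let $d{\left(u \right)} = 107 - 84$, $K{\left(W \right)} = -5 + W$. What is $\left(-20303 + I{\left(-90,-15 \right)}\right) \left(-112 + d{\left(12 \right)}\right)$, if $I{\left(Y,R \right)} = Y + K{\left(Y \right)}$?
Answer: $1823432$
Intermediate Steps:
$d{\left(u \right)} = 23$
$I{\left(Y,R \right)} = -5 + 2 Y$ ($I{\left(Y,R \right)} = Y + \left(-5 + Y\right) = -5 + 2 Y$)
$\left(-20303 + I{\left(-90,-15 \right)}\right) \left(-112 + d{\left(12 \right)}\right) = \left(-20303 + \left(-5 + 2 \left(-90\right)\right)\right) \left(-112 + 23\right) = \left(-20303 - 185\right) \left(-89\right) = \left(-20488\right) \left(-89\right) = 1823432$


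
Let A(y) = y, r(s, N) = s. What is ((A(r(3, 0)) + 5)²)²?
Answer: 4096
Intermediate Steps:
((A(r(3, 0)) + 5)²)² = ((3 + 5)²)² = (8²)² = 64² = 4096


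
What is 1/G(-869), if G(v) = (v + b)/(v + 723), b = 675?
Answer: 73/97 ≈ 0.75258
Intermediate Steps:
G(v) = (675 + v)/(723 + v) (G(v) = (v + 675)/(v + 723) = (675 + v)/(723 + v))
1/G(-869) = 1/((675 - 869)/(723 - 869)) = 1/(-194/(-146)) = 1/(-1/146*(-194)) = 1/(97/73) = 73/97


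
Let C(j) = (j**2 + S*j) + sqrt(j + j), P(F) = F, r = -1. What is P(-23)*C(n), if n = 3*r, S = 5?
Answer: 138 - 23*I*sqrt(6) ≈ 138.0 - 56.338*I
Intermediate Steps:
n = -3 (n = 3*(-1) = -3)
C(j) = j**2 + 5*j + sqrt(2)*sqrt(j) (C(j) = (j**2 + 5*j) + sqrt(j + j) = (j**2 + 5*j) + sqrt(2*j) = (j**2 + 5*j) + sqrt(2)*sqrt(j) = j**2 + 5*j + sqrt(2)*sqrt(j))
P(-23)*C(n) = -23*((-3)**2 + 5*(-3) + sqrt(2)*sqrt(-3)) = -23*(9 - 15 + sqrt(2)*(I*sqrt(3))) = -23*(9 - 15 + I*sqrt(6)) = -23*(-6 + I*sqrt(6)) = 138 - 23*I*sqrt(6)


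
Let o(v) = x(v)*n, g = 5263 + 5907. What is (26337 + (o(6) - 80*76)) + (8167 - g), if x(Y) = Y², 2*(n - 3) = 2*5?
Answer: 17542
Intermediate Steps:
n = 8 (n = 3 + (2*5)/2 = 3 + (½)*10 = 3 + 5 = 8)
g = 11170
o(v) = 8*v² (o(v) = v²*8 = 8*v²)
(26337 + (o(6) - 80*76)) + (8167 - g) = (26337 + (8*6² - 80*76)) + (8167 - 1*11170) = (26337 + (8*36 - 6080)) + (8167 - 11170) = (26337 + (288 - 6080)) - 3003 = (26337 - 5792) - 3003 = 20545 - 3003 = 17542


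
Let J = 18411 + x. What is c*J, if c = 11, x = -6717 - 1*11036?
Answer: 7238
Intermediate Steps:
x = -17753 (x = -6717 - 11036 = -17753)
J = 658 (J = 18411 - 17753 = 658)
c*J = 11*658 = 7238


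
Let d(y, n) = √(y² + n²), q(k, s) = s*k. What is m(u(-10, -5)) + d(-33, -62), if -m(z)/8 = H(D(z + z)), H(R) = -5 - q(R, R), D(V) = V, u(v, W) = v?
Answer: 3240 + √4933 ≈ 3310.2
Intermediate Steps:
q(k, s) = k*s
d(y, n) = √(n² + y²)
H(R) = -5 - R² (H(R) = -5 - R*R = -5 - R²)
m(z) = 40 + 32*z² (m(z) = -8*(-5 - (z + z)²) = -8*(-5 - (2*z)²) = -8*(-5 - 4*z²) = 40 + 32*z²)
m(u(-10, -5)) + d(-33, -62) = (40 + 32*(-10)²) + √((-62)² + (-33)²) = (40 + 32*100) + √(3844 + 1089) = (40 + 3200) + √4933 = 3240 + √4933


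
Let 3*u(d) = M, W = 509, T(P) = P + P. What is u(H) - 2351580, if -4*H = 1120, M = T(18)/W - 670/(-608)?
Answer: -1091622067181/464208 ≈ -2.3516e+6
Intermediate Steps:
T(P) = 2*P
M = 181459/154736 (M = (2*18)/509 - 670/(-608) = 36*(1/509) - 670*(-1/608) = 36/509 + 335/304 = 181459/154736 ≈ 1.1727)
H = -280 (H = -¼*1120 = -280)
u(d) = 181459/464208 (u(d) = (⅓)*(181459/154736) = 181459/464208)
u(H) - 2351580 = 181459/464208 - 2351580 = -1091622067181/464208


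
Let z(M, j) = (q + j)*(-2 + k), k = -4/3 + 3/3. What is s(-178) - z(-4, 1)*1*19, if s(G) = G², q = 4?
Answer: 95717/3 ≈ 31906.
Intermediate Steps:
k = -⅓ (k = -4*⅓ + 3*(⅓) = -4/3 + 1 = -⅓ ≈ -0.33333)
z(M, j) = -28/3 - 7*j/3 (z(M, j) = (4 + j)*(-2 - ⅓) = (4 + j)*(-7/3) = -28/3 - 7*j/3)
s(-178) - z(-4, 1)*1*19 = (-178)² - (-28/3 - 7/3*1)*1*19 = 31684 - (-28/3 - 7/3)*1*19 = 31684 - (-35/3*1)*19 = 31684 - (-35)*19/3 = 31684 - 1*(-665/3) = 31684 + 665/3 = 95717/3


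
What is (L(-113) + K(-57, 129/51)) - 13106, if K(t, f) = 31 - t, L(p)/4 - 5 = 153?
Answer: -12386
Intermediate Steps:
L(p) = 632 (L(p) = 20 + 4*153 = 20 + 612 = 632)
(L(-113) + K(-57, 129/51)) - 13106 = (632 + (31 - 1*(-57))) - 13106 = (632 + (31 + 57)) - 13106 = (632 + 88) - 13106 = 720 - 13106 = -12386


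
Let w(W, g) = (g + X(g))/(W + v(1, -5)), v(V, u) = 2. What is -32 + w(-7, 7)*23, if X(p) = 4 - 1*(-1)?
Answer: -436/5 ≈ -87.200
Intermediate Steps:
X(p) = 5 (X(p) = 4 + 1 = 5)
w(W, g) = (5 + g)/(2 + W) (w(W, g) = (g + 5)/(W + 2) = (5 + g)/(2 + W))
-32 + w(-7, 7)*23 = -32 + ((5 + 7)/(2 - 7))*23 = -32 + (12/(-5))*23 = -32 - ⅕*12*23 = -32 - 12/5*23 = -32 - 276/5 = -436/5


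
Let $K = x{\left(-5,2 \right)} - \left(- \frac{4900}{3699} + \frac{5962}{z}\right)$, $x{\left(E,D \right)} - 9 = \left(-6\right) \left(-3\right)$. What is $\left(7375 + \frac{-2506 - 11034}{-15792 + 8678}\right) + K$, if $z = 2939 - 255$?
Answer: $\frac{11883275538799}{1605195846} \approx 7403.0$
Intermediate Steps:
$z = 2684$
$x{\left(E,D \right)} = 27$ ($x{\left(E,D \right)} = 9 - -18 = 9 + 18 = 27$)
$K = \frac{11779877}{451278}$ ($K = 27 - \left(- \frac{4900}{3699} + \frac{5962}{2684}\right) = 27 - \left(\left(-4900\right) \frac{1}{3699} + 5962 \cdot \frac{1}{2684}\right) = 27 - \left(- \frac{4900}{3699} + \frac{271}{122}\right) = 27 - \frac{404629}{451278} = \frac{11779877}{451278} \approx 26.103$)
$\left(7375 + \frac{-2506 - 11034}{-15792 + 8678}\right) + K = \left(7375 + \frac{-2506 - 11034}{-15792 + 8678}\right) + \frac{11779877}{451278} = \left(7375 - \frac{13540}{-7114}\right) + \frac{11779877}{451278} = \left(7375 - - \frac{6770}{3557}\right) + \frac{11779877}{451278} = \left(7375 + \frac{6770}{3557}\right) + \frac{11779877}{451278} = \frac{26239645}{3557} + \frac{11779877}{451278} = \frac{11883275538799}{1605195846}$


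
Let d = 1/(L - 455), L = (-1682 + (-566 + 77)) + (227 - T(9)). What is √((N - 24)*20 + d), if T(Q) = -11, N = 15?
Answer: I*√256615077/1194 ≈ 13.416*I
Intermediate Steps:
L = -1933 (L = (-1682 + (-566 + 77)) + (227 - 1*(-11)) = (-1682 - 489) + (227 + 11) = -2171 + 238 = -1933)
d = -1/2388 (d = 1/(-1933 - 455) = 1/(-2388) = -1/2388 ≈ -0.00041876)
√((N - 24)*20 + d) = √((15 - 24)*20 - 1/2388) = √(-9*20 - 1/2388) = √(-180 - 1/2388) = √(-429841/2388) = I*√256615077/1194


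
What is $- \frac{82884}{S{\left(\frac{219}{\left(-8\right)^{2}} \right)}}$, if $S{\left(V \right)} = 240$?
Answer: $- \frac{6907}{20} \approx -345.35$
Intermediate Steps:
$- \frac{82884}{S{\left(\frac{219}{\left(-8\right)^{2}} \right)}} = - \frac{82884}{240} = \left(-82884\right) \frac{1}{240} = - \frac{6907}{20}$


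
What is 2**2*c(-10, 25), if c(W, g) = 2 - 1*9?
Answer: -28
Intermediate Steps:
c(W, g) = -7 (c(W, g) = 2 - 9 = -7)
2**2*c(-10, 25) = 2**2*(-7) = 4*(-7) = -28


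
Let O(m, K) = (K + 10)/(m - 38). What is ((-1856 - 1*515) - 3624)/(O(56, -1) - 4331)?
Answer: 11990/8661 ≈ 1.3844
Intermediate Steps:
O(m, K) = (10 + K)/(-38 + m)
((-1856 - 1*515) - 3624)/(O(56, -1) - 4331) = ((-1856 - 1*515) - 3624)/((10 - 1)/(-38 + 56) - 4331) = ((-1856 - 515) - 3624)/(9/18 - 4331) = (-2371 - 3624)/((1/18)*9 - 4331) = -5995/(1/2 - 4331) = -5995/(-8661/2) = -5995*(-2/8661) = 11990/8661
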